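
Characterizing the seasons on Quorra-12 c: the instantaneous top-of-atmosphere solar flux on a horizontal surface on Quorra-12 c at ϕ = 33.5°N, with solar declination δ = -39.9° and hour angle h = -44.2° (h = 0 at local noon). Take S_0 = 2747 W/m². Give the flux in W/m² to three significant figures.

cos θ_z = sin ϕ sin δ + cos ϕ cos δ cos h = -0.354040 + 0.458628 = 0.104588.
Flux = S_0 · cos θ_z = 2747 × 0.104588 = 287.3 W/m².

287 W/m²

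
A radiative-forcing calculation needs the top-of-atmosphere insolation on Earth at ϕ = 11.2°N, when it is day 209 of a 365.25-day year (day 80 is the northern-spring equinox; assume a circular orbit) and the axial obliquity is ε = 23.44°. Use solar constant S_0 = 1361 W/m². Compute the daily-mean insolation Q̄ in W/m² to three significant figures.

Solar longitude: L_s = 360° × (209 − 80)/365.25 = 127.146°.
sin δ = sin 23.44° × sin 127.146° = 0.31708, so δ = +18.486°.
cos h₀ = −tan(+11.2°) tan(+18.486°) = -0.0662, h₀ = 1.6370 rad.
Bracket: h₀ sin ϕ sin δ + cos ϕ cos δ sin h₀ = 1.6370×0.19423×0.31708 + 0.98096×0.94840×0.99781 = 0.100817 + 0.928305 = 1.029122.
Q̄ = (S_0/π) × [bracket] = (1361/π) × 1.029122 = 445.8 W/m².

Q̄ ≈ 446 W/m²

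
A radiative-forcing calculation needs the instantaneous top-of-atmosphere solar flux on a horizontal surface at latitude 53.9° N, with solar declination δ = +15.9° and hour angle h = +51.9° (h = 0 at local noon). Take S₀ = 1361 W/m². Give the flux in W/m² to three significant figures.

cos θ_z = sin φ sin δ + cos φ cos δ cos h = 0.221356 + 0.349646 = 0.571002.
Flux = S₀ · cos θ_z = 1361 × 0.571002 = 777.1 W/m².

777 W/m²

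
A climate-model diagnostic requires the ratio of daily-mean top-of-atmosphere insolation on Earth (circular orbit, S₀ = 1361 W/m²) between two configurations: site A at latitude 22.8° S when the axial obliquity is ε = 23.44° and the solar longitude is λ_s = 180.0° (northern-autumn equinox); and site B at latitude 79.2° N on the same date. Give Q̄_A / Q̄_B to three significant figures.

Q̄_A / Q̄_B ≈ 4.92

— Configuration A (φ=-22.8°):
Solar declination: sin δ = sin ε · sin λ_s = sin 23.44° × sin 180.0° = 0.00000, so δ = +0.000°.
cos H₀ = −tan(-22.8°) tan(+0.000°) = 0.0000, H₀ = 1.5708 rad.
Bracket: H₀ sin φ sin δ + cos φ cos δ sin H₀ = 1.5708×-0.38752×0.00000 + 0.92186×1.00000×1.00000 = -0.000000 + 0.921860 = 0.921860.
Q̄ = (S₀/π) × [bracket] = (1361/π) × 0.921860 = 399.37 W/m².
— Configuration B (φ=+79.2°):
cos H₀ = −tan(+79.2°) tan(+0.000°) = -0.0000, H₀ = 1.5708 rad.
Bracket: H₀ sin φ sin δ + cos φ cos δ sin H₀ = 1.5708×0.98229×0.00000 + 0.18738×1.00000×1.00000 = 0.000000 + 0.187380 = 0.187380.
Q̄ = (S₀/π) × [bracket] = (1361/π) × 0.187380 = 81.177 W/m².
Ratio Q̄_A / Q̄_B = 399.37 / 81.177 = 4.920.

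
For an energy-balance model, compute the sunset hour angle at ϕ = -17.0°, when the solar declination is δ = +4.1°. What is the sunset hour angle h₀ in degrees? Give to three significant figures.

h₀ = 88.7°

cos h₀ = −tan ϕ · tan δ = −tan(-17.0°) × tan(+4.100°) = 0.0219, so h₀ = 1.5489 rad = 88.74°.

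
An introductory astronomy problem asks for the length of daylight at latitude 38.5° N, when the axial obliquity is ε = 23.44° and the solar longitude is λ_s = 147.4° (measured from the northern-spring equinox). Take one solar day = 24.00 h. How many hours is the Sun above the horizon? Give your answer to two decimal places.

Solar declination: sin δ = sin ε · sin λ_s = sin 23.44° × sin 147.4° = 0.21432, so δ = +12.375°.
cos H₀ = −tan φ · tan δ = −tan(+38.5°) × tan(+12.375°) = -0.1745, so H₀ = 1.7462 rad = 100.05°.
Daylight = 2H₀/(2π) × 24.00 h = (1.7462/π) × 24.00 = 13.34 h.

13.34 h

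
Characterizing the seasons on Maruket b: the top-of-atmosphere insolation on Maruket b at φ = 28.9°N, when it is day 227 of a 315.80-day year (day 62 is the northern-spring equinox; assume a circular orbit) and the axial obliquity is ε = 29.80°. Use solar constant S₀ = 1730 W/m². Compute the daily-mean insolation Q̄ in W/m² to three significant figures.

Solar longitude: λ_s = 360° × (227 − 62)/315.80 = 188.094°.
sin δ = sin 29.80° × sin 188.094° = -0.06997, so δ = -4.012°.
cos H₀ = −tan(+28.9°) tan(-4.012°) = 0.0387, H₀ = 1.5321 rad.
Bracket: H₀ sin φ sin δ + cos φ cos δ sin H₀ = 1.5321×0.48328×-0.06997 + 0.87546×0.99755×0.99925 = -0.051808 + 0.872660 = 0.820852.
Q̄ = (S₀/π) × [bracket] = (1730/π) × 0.820852 = 452.0 W/m².

Q̄ ≈ 452 W/m²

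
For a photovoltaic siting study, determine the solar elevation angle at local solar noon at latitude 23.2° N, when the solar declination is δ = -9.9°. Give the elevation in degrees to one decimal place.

56.9°

At local noon the hour angle is zero, so the zenith angle equals |ϕ − δ| = |+23.2° − (-9.900°)| = 33.100°.
Elevation = 90° − 33.100° = 56.9°.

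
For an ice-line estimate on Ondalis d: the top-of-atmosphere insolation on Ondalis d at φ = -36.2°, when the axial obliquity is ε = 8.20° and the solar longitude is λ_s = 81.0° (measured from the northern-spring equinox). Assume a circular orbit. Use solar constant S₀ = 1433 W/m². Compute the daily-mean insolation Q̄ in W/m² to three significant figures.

Solar declination: sin δ = sin ε · sin λ_s = sin 8.20° × sin 81.0° = 0.14087, so δ = +8.098°.
cos H₀ = −tan(-36.2°) tan(+8.098°) = 0.1041, H₀ = 1.4665 rad.
Bracket: H₀ sin φ sin δ + cos φ cos δ sin H₀ = 1.4665×-0.59061×0.14087 + 0.80696×0.99003×0.99456 = -0.122012 + 0.794569 = 0.672557.
Q̄ = (S₀/π) × [bracket] = (1433/π) × 0.672557 = 306.8 W/m².

Q̄ ≈ 307 W/m²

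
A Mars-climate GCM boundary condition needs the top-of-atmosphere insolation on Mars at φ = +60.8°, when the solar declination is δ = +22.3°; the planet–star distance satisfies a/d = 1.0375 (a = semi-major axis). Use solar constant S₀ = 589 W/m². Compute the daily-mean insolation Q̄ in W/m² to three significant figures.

Q̄ ≈ 222 W/m²

cos H₀ = −tan(+60.8°) tan(+22.300°) = -0.7338, H₀ = 2.3948 rad.
Bracket: H₀ sin φ sin δ + cos φ cos δ sin H₀ = 2.3948×0.87292×0.37946 + 0.48786×0.92521×0.67932 = 0.793249 + 0.306627 = 1.099876.
Inverse-square distance factor (a/d)² = 1.0375² = 1.076406.
Q̄ = (S₀/π) × 1.076406 × [bracket] = (589/π) × 1.076406 × 1.099876 = 222.0 W/m².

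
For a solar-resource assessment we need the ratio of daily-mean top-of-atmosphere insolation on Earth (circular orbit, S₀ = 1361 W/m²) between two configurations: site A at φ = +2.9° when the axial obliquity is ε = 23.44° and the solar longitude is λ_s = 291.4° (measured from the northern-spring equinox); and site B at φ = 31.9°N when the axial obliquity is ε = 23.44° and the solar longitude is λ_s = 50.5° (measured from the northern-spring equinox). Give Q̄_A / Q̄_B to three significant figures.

Q̄_A / Q̄_B ≈ 0.833

— Configuration A (φ=+2.9°):
Solar declination: sin δ = sin ε · sin λ_s = sin 23.44° × sin 291.4° = -0.37036, so δ = -21.738°.
cos H₀ = −tan(+2.9°) tan(-21.738°) = 0.0202, H₀ = 1.5506 rad.
Bracket: H₀ sin φ sin δ + cos φ cos δ sin H₀ = 1.5506×0.05059×-0.37036 + 0.99872×0.92889×0.99980 = -0.029053 + 0.927515 = 0.898462.
Q̄ = (S₀/π) × [bracket] = (1361/π) × 0.898462 = 389.23 W/m².
— Configuration B (φ=+31.9°):
Solar declination: sin δ = sin ε · sin λ_s = sin 23.44° × sin 50.5° = 0.30694, so δ = +17.875°.
cos H₀ = −tan(+31.9°) tan(+17.875°) = -0.2007, H₀ = 1.7729 rad.
Bracket: H₀ sin φ sin δ + cos φ cos δ sin H₀ = 1.7729×0.52844×0.30694 + 0.84897×0.95173×0.97964 = 0.287563 + 0.791540 = 1.079103.
Q̄ = (S₀/π) × [bracket] = (1361/π) × 1.079103 = 467.49 W/m².
Ratio Q̄_A / Q̄_B = 389.23 / 467.49 = 0.8326.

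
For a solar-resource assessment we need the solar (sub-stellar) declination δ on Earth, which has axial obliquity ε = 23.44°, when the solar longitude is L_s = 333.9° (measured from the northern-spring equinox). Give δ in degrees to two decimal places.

δ = -10.08°

sin δ = sin ε · sin L_s = sin 23.44° × sin 333.9° = -0.175003.
δ = arcsin(-0.175003) = -10.08°.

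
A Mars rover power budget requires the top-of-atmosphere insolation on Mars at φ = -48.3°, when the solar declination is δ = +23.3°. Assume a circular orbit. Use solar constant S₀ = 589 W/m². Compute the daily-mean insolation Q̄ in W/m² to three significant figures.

cos H₀ = −tan(-48.3°) tan(+23.300°) = 0.4834, H₀ = 1.0663 rad.
Bracket: H₀ sin φ sin δ + cos φ cos δ sin H₀ = 1.0663×-0.74664×0.39555 + 0.66523×0.91845×0.87542 = -0.314914 + 0.534865 = 0.219951.
Q̄ = (S₀/π) × [bracket] = (589/π) × 0.219951 = 41.24 W/m².

Q̄ ≈ 41.2 W/m²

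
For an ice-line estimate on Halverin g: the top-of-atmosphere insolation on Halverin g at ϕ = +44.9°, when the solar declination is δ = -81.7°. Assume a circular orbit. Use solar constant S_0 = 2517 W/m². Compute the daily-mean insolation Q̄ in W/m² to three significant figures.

cos h₀ = −tan(+44.9°) tan(-81.700°) = 6.8309 ≥ 1 ⇒ polar night, h₀ = 0 and Q̄ = 0.

Q̄ ≈ 0.00 W/m²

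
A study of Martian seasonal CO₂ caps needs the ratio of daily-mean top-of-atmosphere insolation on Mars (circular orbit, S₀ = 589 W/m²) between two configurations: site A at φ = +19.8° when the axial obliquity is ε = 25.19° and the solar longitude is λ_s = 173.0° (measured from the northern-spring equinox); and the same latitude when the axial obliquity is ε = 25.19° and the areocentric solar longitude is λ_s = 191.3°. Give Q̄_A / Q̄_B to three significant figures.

— Configuration A (φ=+19.8°):
Solar declination: sin δ = sin ε · sin λ_s = sin 25.19° × sin 173.0° = 0.05187, so δ = +2.973°.
cos H₀ = −tan(+19.8°) tan(+2.973°) = -0.0187, H₀ = 1.5895 rad.
Bracket: H₀ sin φ sin δ + cos φ cos δ sin H₀ = 1.5895×0.33874×0.05187 + 0.94088×0.99865×0.99983 = 0.027928 + 0.939450 = 0.967378.
Q̄ = (S₀/π) × [bracket] = (589/π) × 0.967378 = 181.37 W/m².
— Configuration B (φ=+19.8°):
sin δ = sin 25.19° × sin 191.3° = -0.08340, so δ = -4.784°.
cos H₀ = −tan(+19.8°) tan(-4.784°) = 0.0301, H₀ = 1.5407 rad.
Bracket: H₀ sin φ sin δ + cos φ cos δ sin H₀ = 1.5407×0.33874×-0.08340 + 0.94088×0.99652×0.99955 = -0.043526 + 0.937184 = 0.893658.
Q̄ = (S₀/π) × [bracket] = (589/π) × 0.893658 = 167.55 W/m².
Ratio Q̄_A / Q̄_B = 181.37 / 167.55 = 1.082.

Q̄_A / Q̄_B ≈ 1.08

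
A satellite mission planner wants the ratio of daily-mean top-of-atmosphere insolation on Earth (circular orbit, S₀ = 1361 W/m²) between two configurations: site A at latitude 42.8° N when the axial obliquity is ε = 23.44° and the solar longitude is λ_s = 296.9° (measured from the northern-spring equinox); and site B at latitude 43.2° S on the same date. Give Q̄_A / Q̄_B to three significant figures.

Q̄_A / Q̄_B ≈ 0.316

— Configuration A (φ=+42.8°):
Solar declination: sin δ = sin ε · sin λ_s = sin 23.44° × sin 296.9° = -0.35475, so δ = -20.778°.
cos H₀ = −tan(+42.8°) tan(-20.778°) = 0.3514, H₀ = 1.2118 rad.
Bracket: H₀ sin φ sin δ + cos φ cos δ sin H₀ = 1.2118×0.67944×-0.35475 + 0.73373×0.93496×0.93624 = -0.292082 + 0.642268 = 0.350186.
Q̄ = (S₀/π) × [bracket] = (1361/π) × 0.350186 = 151.71 W/m².
— Configuration B (φ=-43.2°):
cos H₀ = −tan(-43.2°) tan(-20.778°) = -0.3563, H₀ = 1.9351 rad.
Bracket: H₀ sin φ sin δ + cos φ cos δ sin H₀ = 1.9351×-0.68455×-0.35475 + 0.72897×0.93496×0.93437 = 0.469928 + 0.636827 = 1.106755.
Q̄ = (S₀/π) × [bracket] = (1361/π) × 1.106755 = 479.47 W/m².
Ratio Q̄_A / Q̄_B = 151.71 / 479.47 = 0.3164.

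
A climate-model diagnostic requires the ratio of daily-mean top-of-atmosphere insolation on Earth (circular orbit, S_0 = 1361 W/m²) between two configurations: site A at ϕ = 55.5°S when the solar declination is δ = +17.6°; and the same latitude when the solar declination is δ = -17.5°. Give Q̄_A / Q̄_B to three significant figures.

Q̄_A / Q̄_B ≈ 0.210

— Configuration A (ϕ=-55.5°):
cos h₀ = −tan(-55.5°) tan(+17.600°) = 0.4616, h₀ = 1.0910 rad.
Bracket: h₀ sin ϕ sin δ + cos ϕ cos δ sin h₀ = 1.0910×-0.82413×0.30237 + 0.56641×0.95319×0.88711 = -0.271869 + 0.478947 = 0.207078.
Q̄ = (S_0/π) × [bracket] = (1361/π) × 0.207078 = 89.710 W/m².
— Configuration B (ϕ=-55.5°):
cos h₀ = −tan(-55.5°) tan(-17.500°) = -0.4588, h₀ = 2.0474 rad.
Bracket: h₀ sin ϕ sin δ + cos ϕ cos δ sin h₀ = 2.0474×-0.82413×-0.30071 + 0.56641×0.95372×0.88856 = 0.507395 + 0.479997 = 0.987392.
Q̄ = (S_0/π) × [bracket] = (1361/π) × 0.987392 = 427.76 W/m².
Ratio Q̄_A / Q̄_B = 89.710 / 427.76 = 0.2097.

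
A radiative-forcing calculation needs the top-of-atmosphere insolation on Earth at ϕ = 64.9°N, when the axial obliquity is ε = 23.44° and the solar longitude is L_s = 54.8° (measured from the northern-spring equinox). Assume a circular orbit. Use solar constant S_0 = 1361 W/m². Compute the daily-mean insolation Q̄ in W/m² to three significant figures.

Solar declination: sin δ = sin ε · sin L_s = sin 23.44° × sin 54.8° = 0.32505, so δ = +18.969°.
cos h₀ = −tan(+64.9°) tan(+18.969°) = -0.7338, h₀ = 2.3946 rad.
Bracket: h₀ sin ϕ sin δ + cos ϕ cos δ sin h₀ = 2.3946×0.90557×0.32505 + 0.42420×0.94570×0.67941 = 0.704864 + 0.272556 = 0.977420.
Q̄ = (S_0/π) × [bracket] = (1361/π) × 0.977420 = 423.4 W/m².

Q̄ ≈ 423 W/m²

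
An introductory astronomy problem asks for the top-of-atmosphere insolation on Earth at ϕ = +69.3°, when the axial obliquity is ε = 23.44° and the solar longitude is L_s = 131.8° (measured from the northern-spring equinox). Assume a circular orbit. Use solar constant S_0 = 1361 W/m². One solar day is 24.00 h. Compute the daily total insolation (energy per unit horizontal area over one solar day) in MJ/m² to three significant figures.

33.5 MJ/m²

Solar declination: sin δ = sin ε · sin L_s = sin 23.44° × sin 131.8° = 0.29654, so δ = +17.250°.
cos h₀ = −tan(+69.3°) tan(+17.250°) = -0.8217, h₀ = 2.5352 rad.
Bracket: h₀ sin ϕ sin δ + cos ϕ cos δ sin h₀ = 2.5352×0.93544×0.29654 + 0.35347×0.95502×0.56987 = 0.703253 + 0.192372 = 0.895625.
Q̄ = (S_0/π) × [bracket] = (1361/π) × 0.895625 = 388.00 W/m².
Daily total = Q̄ × 24.00 h × 3600 s/h = 388.00 × 24.00 × 3600 / 10⁶ = 33.52 MJ/m².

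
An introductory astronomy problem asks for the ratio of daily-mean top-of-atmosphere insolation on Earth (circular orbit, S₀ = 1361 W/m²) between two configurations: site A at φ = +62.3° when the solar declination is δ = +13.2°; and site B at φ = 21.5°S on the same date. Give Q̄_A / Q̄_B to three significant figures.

— Configuration A (φ=+62.3°):
cos H₀ = −tan(+62.3°) tan(+13.200°) = -0.4467, H₀ = 2.0339 rad.
Bracket: H₀ sin φ sin δ + cos φ cos δ sin H₀ = 2.0339×0.88539×0.22835 + 0.46484×0.97358×0.89466 = 0.411211 + 0.404886 = 0.816097.
Q̄ = (S₀/π) × [bracket] = (1361/π) × 0.816097 = 353.55 W/m².
— Configuration B (φ=-21.5°):
cos H₀ = −tan(-21.5°) tan(+13.200°) = 0.0924, H₀ = 1.4783 rad.
Bracket: H₀ sin φ sin δ + cos φ cos δ sin H₀ = 1.4783×-0.36650×0.22835 + 0.93042×0.97358×0.99572 = -0.123719 + 0.901961 = 0.778242.
Q̄ = (S₀/π) × [bracket] = (1361/π) × 0.778242 = 337.15 W/m².
Ratio Q̄_A / Q̄_B = 353.55 / 337.15 = 1.049.

Q̄_A / Q̄_B ≈ 1.05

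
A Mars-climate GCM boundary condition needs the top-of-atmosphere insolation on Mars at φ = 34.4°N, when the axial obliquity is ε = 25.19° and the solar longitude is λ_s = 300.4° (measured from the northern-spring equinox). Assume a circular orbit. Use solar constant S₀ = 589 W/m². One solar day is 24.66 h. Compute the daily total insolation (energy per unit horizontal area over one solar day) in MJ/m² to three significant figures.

Solar declination: sin δ = sin ε · sin λ_s = sin 25.19° × sin 300.4° = -0.36710, so δ = -21.537°.
cos H₀ = −tan(+34.4°) tan(-21.537°) = 0.2702, H₀ = 1.2972 rad.
Bracket: H₀ sin φ sin δ + cos φ cos δ sin H₀ = 1.2972×0.56497×-0.36710 + 0.82511×0.93018×0.96280 = -0.269040 + 0.738950 = 0.469910.
Q̄ = (S₀/π) × [bracket] = (589/π) × 0.469910 = 88.101 W/m².
Daily total = Q̄ × 24.66 h × 3600 s/h = 88.101 × 24.66 × 3600 / 10⁶ = 7.821 MJ/m².

7.82 MJ/m²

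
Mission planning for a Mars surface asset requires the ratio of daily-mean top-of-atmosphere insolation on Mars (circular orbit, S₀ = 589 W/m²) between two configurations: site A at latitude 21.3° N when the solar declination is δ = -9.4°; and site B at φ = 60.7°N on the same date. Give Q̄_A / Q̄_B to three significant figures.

Q̄_A / Q̄_B ≈ 2.95

— Configuration A (φ=+21.3°):
cos H₀ = −tan(+21.3°) tan(-9.400°) = 0.0645, H₀ = 1.5062 rad.
Bracket: H₀ sin φ sin δ + cos φ cos δ sin H₀ = 1.5062×0.36325×-0.16333 + 0.93169×0.98657×0.99791 = -0.089362 + 0.917256 = 0.827894.
Q̄ = (S₀/π) × [bracket] = (589/π) × 0.827894 = 155.22 W/m².
— Configuration B (φ=+60.7°):
cos H₀ = −tan(+60.7°) tan(-9.400°) = 0.2950, H₀ = 1.2713 rad.
Bracket: H₀ sin φ sin δ + cos φ cos δ sin H₀ = 1.2713×0.87207×-0.16333 + 0.48938×0.98657×0.95550 = -0.181078 + 0.461323 = 0.280245.
Q̄ = (S₀/π) × [bracket] = (589/π) × 0.280245 = 52.542 W/m².
Ratio Q̄_A / Q̄_B = 155.22 / 52.542 = 2.954.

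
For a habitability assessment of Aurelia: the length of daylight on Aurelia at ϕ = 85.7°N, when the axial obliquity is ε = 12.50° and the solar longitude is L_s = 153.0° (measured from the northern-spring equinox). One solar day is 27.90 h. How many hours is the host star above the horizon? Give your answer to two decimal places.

Solar declination: sin δ = sin ε · sin L_s = sin 12.50° × sin 153.0° = 0.09826, so δ = +5.639°.
Sunrise equation: cos h₀ = −tan ϕ · tan δ = -1.3132 ≤ −1, so the host star never sets (polar day) and h₀ = π.
Daylight = 2h₀/(2π) × 27.90 h = (3.1416/π) × 27.90 = 27.90 h.

27.90 h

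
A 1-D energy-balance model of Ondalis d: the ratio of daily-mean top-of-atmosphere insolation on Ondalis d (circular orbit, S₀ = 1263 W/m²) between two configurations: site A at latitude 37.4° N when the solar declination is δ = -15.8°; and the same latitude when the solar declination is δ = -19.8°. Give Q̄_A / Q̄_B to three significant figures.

— Configuration A (φ=+37.4°):
cos H₀ = −tan(+37.4°) tan(-15.800°) = 0.2163, H₀ = 1.3527 rad.
Bracket: H₀ sin φ sin δ + cos φ cos δ sin H₀ = 1.3527×0.60738×-0.27228 + 0.79441×0.96222×0.97632 = -0.223706 + 0.746296 = 0.522590.
Q̄ = (S₀/π) × [bracket] = (1263/π) × 0.522590 = 210.09 W/m².
— Configuration B (φ=+37.4°):
cos H₀ = −tan(+37.4°) tan(-19.800°) = 0.2753, H₀ = 1.2919 rad.
Bracket: H₀ sin φ sin δ + cos φ cos δ sin H₀ = 1.2919×0.60738×-0.33874 + 0.79441×0.94088×0.96137 = -0.265801 + 0.718571 = 0.452770.
Q̄ = (S₀/π) × [bracket] = (1263/π) × 0.452770 = 182.03 W/m².
Ratio Q̄_A / Q̄_B = 210.09 / 182.03 = 1.154.

Q̄_A / Q̄_B ≈ 1.15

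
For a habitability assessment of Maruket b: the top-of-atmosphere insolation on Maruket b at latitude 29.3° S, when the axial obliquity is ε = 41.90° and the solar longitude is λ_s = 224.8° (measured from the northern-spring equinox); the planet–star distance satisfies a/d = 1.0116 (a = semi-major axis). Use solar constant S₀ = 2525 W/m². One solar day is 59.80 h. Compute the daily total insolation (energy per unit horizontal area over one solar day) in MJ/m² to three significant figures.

206 MJ/m²

Solar declination: sin δ = sin ε · sin λ_s = sin 41.90° × sin 224.8° = -0.47058, so δ = -28.072°.
cos H₀ = −tan(-29.3°) tan(-28.072°) = -0.2993, H₀ = 1.8747 rad.
Bracket: H₀ sin φ sin δ + cos φ cos δ sin H₀ = 1.8747×-0.48938×-0.47058 + 0.87207×0.88236×0.95416 = 0.431729 + 0.734207 = 1.165936.
Inverse-square distance factor (a/d)² = 1.0116² = 1.023335.
Q̄ = (S₀/π) × 1.023335 × [bracket] = (2525/π) × 1.023335 × 1.165936 = 958.97 W/m².
Daily total = Q̄ × 59.80 h × 3600 s/h = 958.97 × 59.80 × 3600 / 10⁶ = 206.4 MJ/m².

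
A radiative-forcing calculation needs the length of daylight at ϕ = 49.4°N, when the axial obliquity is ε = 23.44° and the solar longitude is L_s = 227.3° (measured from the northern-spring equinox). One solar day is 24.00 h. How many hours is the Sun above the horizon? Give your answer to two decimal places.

Solar declination: sin δ = sin ε · sin L_s = sin 23.44° × sin 227.3° = -0.29234, so δ = -16.998°.
cos h₀ = −tan ϕ · tan δ = −tan(+49.4°) × tan(-16.998°) = 0.3567, so h₀ = 1.2061 rad = 69.10°.
Daylight = 2h₀/(2π) × 24.00 h = (1.2061/π) × 24.00 = 9.21 h.

9.21 h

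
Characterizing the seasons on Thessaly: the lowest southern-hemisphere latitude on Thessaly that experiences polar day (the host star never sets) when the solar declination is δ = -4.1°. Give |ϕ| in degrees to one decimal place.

|ϕ| = 85.9°

Polar day requires cos h₀ = −tan ϕ tan δ ≤ −1, i.e. tan ϕ tan δ ≥ 1.
The boundary is |tan ϕ| · |tan δ| = 1, so |ϕ| = 90° − |δ| = 90° − 4.1° = 85.9° in the southern hemisphere.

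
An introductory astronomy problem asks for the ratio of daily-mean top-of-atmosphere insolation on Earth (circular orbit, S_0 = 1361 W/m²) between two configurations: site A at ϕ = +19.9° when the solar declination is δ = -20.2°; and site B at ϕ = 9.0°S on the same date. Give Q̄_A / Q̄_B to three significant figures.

Q̄_A / Q̄_B ≈ 0.696

— Configuration A (ϕ=+19.9°):
cos h₀ = −tan(+19.9°) tan(-20.200°) = 0.1332, h₀ = 1.4372 rad.
Bracket: h₀ sin ϕ sin δ + cos ϕ cos δ sin h₀ = 1.4372×0.34038×-0.34530 + 0.94029×0.93849×0.99109 = -0.168919 + 0.874590 = 0.705671.
Q̄ = (S_0/π) × [bracket] = (1361/π) × 0.705671 = 305.71 W/m².
— Configuration B (ϕ=-9.0°):
cos h₀ = −tan(-9.0°) tan(-20.200°) = -0.0583, h₀ = 1.6291 rad.
Bracket: h₀ sin ϕ sin δ + cos ϕ cos δ sin h₀ = 1.6291×-0.15643×-0.34530 + 0.98769×0.93849×0.99830 = 0.087996 + 0.925361 = 1.013357.
Q̄ = (S_0/π) × [bracket] = (1361/π) × 1.013357 = 439.01 W/m².
Ratio Q̄_A / Q̄_B = 305.71 / 439.01 = 0.6964.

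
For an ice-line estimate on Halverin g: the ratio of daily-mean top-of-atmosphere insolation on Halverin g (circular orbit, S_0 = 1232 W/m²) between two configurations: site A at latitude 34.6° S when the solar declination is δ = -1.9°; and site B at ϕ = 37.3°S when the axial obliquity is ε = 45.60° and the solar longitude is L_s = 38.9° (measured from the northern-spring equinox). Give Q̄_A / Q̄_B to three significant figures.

Q̄_A / Q̄_B ≈ 2.53

— Configuration A (ϕ=-34.6°):
cos h₀ = −tan(-34.6°) tan(-1.900°) = -0.0229, h₀ = 1.5937 rad.
Bracket: h₀ sin ϕ sin δ + cos ϕ cos δ sin h₀ = 1.5937×-0.56784×-0.03316 + 0.82314×0.99945×0.99974 = 0.030009 + 0.822473 = 0.852482.
Q̄ = (S_0/π) × [bracket] = (1232/π) × 0.852482 = 334.31 W/m².
— Configuration B (ϕ=-37.3°):
Solar declination: sin δ = sin ε · sin L_s = sin 45.60° × sin 38.9° = 0.44866, so δ = +26.658°.
cos h₀ = −tan(-37.3°) tan(+26.658°) = 0.3824, h₀ = 1.1784 rad.
Bracket: h₀ sin ϕ sin δ + cos ϕ cos δ sin h₀ = 1.1784×-0.60599×0.44866 + 0.79547×0.89370×0.92398 = -0.320387 + 0.656868 = 0.336481.
Q̄ = (S_0/π) × [bracket] = (1232/π) × 0.336481 = 131.95 W/m².
Ratio Q̄_A / Q̄_B = 334.31 / 131.95 = 2.534.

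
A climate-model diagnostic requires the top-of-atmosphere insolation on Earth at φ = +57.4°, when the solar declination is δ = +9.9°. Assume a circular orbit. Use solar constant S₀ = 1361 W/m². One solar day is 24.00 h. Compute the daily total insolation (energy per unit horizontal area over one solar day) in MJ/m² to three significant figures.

29.1 MJ/m²

cos H₀ = −tan(+57.4°) tan(+9.900°) = -0.2729, H₀ = 1.8472 rad.
Bracket: H₀ sin φ sin δ + cos φ cos δ sin H₀ = 1.8472×0.84245×0.17193 + 0.53877×0.98511×0.96204 = 0.267553 + 0.510601 = 0.778154.
Q̄ = (S₀/π) × [bracket] = (1361/π) × 0.778154 = 337.11 W/m².
Daily total = Q̄ × 24.00 h × 3600 s/h = 337.11 × 24.00 × 3600 / 10⁶ = 29.13 MJ/m².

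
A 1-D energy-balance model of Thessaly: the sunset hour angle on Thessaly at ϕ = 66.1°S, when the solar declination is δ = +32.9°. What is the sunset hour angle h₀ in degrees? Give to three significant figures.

h₀ = 0.00°

cos h₀ = −tan ϕ · tan δ = 1.4599 ≥ 1, so the host star never rises (polar night) and h₀ = 0.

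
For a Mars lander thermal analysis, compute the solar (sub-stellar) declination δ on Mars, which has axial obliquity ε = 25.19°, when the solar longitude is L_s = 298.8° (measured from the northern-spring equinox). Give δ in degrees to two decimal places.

δ = -21.90°

sin δ = sin ε · sin L_s = sin 25.19° × sin 298.8° = -0.372975.
δ = arcsin(-0.372975) = -21.90°.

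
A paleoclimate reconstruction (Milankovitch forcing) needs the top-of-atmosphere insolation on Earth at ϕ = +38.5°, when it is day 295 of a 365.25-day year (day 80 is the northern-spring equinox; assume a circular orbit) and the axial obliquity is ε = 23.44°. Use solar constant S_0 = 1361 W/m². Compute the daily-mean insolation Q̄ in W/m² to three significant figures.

Q̄ ≈ 247 W/m²

Solar longitude: L_s = 360° × (295 − 80)/365.25 = 211.910°.
sin δ = sin 23.44° × sin 211.910° = -0.21026, so δ = -12.138°.
cos h₀ = −tan(+38.5°) tan(-12.138°) = 0.1711, h₀ = 1.3989 rad.
Bracket: h₀ sin ϕ sin δ + cos ϕ cos δ sin h₀ = 1.3989×0.62251×-0.21026 + 0.78261×0.97764×0.98526 = -0.183101 + 0.753833 = 0.570732.
Q̄ = (S_0/π) × [bracket] = (1361/π) × 0.570732 = 247.3 W/m².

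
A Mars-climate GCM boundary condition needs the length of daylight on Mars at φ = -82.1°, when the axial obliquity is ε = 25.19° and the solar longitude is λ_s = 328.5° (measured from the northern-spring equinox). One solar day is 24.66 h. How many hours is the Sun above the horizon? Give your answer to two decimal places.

24.66 h

Solar declination: sin δ = sin ε · sin λ_s = sin 25.19° × sin 328.5° = -0.22239, so δ = -12.849°.
Sunrise equation: cos H₀ = −tan φ · tan δ = -1.6438 ≤ −1, so the Sun never sets (polar day) and H₀ = π.
Daylight = 2H₀/(2π) × 24.66 h = (3.1416/π) × 24.66 = 24.66 h.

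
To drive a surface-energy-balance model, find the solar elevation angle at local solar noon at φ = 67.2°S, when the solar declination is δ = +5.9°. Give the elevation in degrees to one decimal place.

16.9°

At local noon the hour angle is zero, so the zenith angle equals |φ − δ| = |-67.2° − (+5.900°)| = 73.100°.
Elevation = 90° − 73.100° = 16.9°.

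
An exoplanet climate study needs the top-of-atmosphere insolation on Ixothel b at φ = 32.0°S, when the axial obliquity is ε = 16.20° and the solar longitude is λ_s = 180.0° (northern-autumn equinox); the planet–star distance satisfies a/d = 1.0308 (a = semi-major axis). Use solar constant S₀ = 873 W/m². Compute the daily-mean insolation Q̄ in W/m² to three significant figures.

Solar declination: sin δ = sin ε · sin λ_s = sin 16.20° × sin 180.0° = 0.00000, so δ = +0.000°.
cos H₀ = −tan(-32.0°) tan(+0.000°) = 0.0000, H₀ = 1.5708 rad.
Bracket: H₀ sin φ sin δ + cos φ cos δ sin H₀ = 1.5708×-0.52992×0.00000 + 0.84805×1.00000×1.00000 = -0.000000 + 0.848050 = 0.848050.
Inverse-square distance factor (a/d)² = 1.0308² = 1.062549.
Q̄ = (S₀/π) × 1.062549 × [bracket] = (873/π) × 1.062549 × 0.848050 = 250.4 W/m².

Q̄ ≈ 250 W/m²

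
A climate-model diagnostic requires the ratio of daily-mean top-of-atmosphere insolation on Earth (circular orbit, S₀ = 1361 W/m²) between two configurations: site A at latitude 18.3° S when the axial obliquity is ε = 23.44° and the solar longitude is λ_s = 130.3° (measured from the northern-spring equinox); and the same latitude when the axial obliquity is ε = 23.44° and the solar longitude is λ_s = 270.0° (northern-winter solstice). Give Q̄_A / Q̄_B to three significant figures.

— Configuration A (φ=-18.3°):
Solar declination: sin δ = sin ε · sin λ_s = sin 23.44° × sin 130.3° = 0.30338, so δ = +17.661°.
cos H₀ = −tan(-18.3°) tan(+17.661°) = 0.1053, H₀ = 1.4653 rad.
Bracket: H₀ sin φ sin δ + cos φ cos δ sin H₀ = 1.4653×-0.31399×0.30338 + 0.94943×0.95287×0.99444 = -0.139582 + 0.899653 = 0.760071.
Q̄ = (S₀/π) × [bracket] = (1361/π) × 0.760071 = 329.28 W/m².
— Configuration B (φ=-18.3°):
Solar declination: sin δ = sin ε · sin λ_s = sin 23.44° × sin 270.0° = -0.39779, so δ = -23.440°.
cos H₀ = −tan(-18.3°) tan(-23.440°) = -0.1434, H₀ = 1.7147 rad.
Bracket: H₀ sin φ sin δ + cos φ cos δ sin H₀ = 1.7147×-0.31399×-0.39779 + 0.94943×0.91748×0.98967 = 0.214170 + 0.862085 = 1.076255.
Q̄ = (S₀/π) × [bracket] = (1361/π) × 1.076255 = 466.25 W/m².
Ratio Q̄_A / Q̄_B = 329.28 / 466.25 = 0.7062.

Q̄_A / Q̄_B ≈ 0.706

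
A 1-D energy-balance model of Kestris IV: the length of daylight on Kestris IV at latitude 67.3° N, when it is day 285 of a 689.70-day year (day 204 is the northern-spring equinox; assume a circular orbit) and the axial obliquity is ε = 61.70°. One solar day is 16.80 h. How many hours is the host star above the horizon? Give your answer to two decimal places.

Solar longitude: λ_s = 360° × (285 − 204)/689.70 = 42.279°.
sin δ = sin 61.70° × sin 42.279° = 0.59234, so δ = +36.323°.
Sunrise equation: cos H₀ = −tan φ · tan δ = -1.7575 ≤ −1, so the host star never sets (polar day) and H₀ = π.
Daylight = 2H₀/(2π) × 16.80 h = (3.1416/π) × 16.80 = 16.80 h.

16.80 h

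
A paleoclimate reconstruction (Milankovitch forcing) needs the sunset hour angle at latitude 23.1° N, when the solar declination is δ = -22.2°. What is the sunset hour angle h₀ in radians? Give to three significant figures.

h₀ = 1.40 rad

cos h₀ = −tan ϕ · tan δ = −tan(+23.1°) × tan(-22.200°) = 0.1741, so h₀ = 1.3958 rad = 79.98°.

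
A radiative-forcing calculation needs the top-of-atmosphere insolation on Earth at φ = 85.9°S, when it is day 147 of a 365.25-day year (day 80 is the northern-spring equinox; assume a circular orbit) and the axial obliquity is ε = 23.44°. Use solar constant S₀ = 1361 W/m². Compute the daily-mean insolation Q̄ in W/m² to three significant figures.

Q̄ ≈ 0.00 W/m²

Solar longitude: λ_s = 360° × (147 − 80)/365.25 = 66.037°.
sin δ = sin 23.44° × sin 66.037° = 0.36350, so δ = +21.315°.
cos H₀ = −tan(-85.9°) tan(+21.315°) = 5.4435 ≥ 1 ⇒ polar night, H₀ = 0 and Q̄ = 0.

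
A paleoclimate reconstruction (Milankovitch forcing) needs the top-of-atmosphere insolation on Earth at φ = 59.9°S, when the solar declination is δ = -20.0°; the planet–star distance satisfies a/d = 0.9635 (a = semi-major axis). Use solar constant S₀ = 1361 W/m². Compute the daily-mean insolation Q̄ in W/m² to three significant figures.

cos H₀ = −tan(-59.9°) tan(-20.000°) = -0.6279, H₀ = 2.2496 rad.
Bracket: H₀ sin φ sin δ + cos φ cos δ sin H₀ = 2.2496×-0.86515×-0.34202 + 0.50151×0.93969×0.77831 = 0.665653 + 0.366789 = 1.032442.
Inverse-square distance factor (a/d)² = 0.9635² = 0.928332.
Q̄ = (S₀/π) × 0.928332 × [bracket] = (1361/π) × 0.928332 × 1.032442 = 415.2 W/m².

Q̄ ≈ 415 W/m²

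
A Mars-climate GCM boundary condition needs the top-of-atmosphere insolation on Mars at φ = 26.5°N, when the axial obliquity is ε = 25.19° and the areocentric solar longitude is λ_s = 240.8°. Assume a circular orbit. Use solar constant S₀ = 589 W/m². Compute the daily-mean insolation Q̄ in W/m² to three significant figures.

sin δ = sin 25.19° × sin 240.8° = -0.37153, so δ = -21.810°.
cos H₀ = −tan(+26.5°) tan(-21.810°) = 0.1995, H₀ = 1.3699 rad.
Bracket: H₀ sin φ sin δ + cos φ cos δ sin H₀ = 1.3699×0.44620×-0.37153 + 0.89493×0.92842×0.97989 = -0.227097 + 0.814162 = 0.587065.
Q̄ = (S₀/π) × [bracket] = (589/π) × 0.587065 = 110.1 W/m².

Q̄ ≈ 110 W/m²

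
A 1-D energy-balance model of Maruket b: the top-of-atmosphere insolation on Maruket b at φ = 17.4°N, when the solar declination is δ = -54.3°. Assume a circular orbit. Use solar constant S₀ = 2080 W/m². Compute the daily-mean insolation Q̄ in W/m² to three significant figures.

cos H₀ = −tan(+17.4°) tan(-54.300°) = 0.4361, H₀ = 1.1195 rad.
Bracket: H₀ sin φ sin δ + cos φ cos δ sin H₀ = 1.1195×0.29904×-0.81208 + 0.95424×0.58354×0.89989 = -0.271864 + 0.501092 = 0.229228.
Q̄ = (S₀/π) × [bracket] = (2080/π) × 0.229228 = 151.8 W/m².

Q̄ ≈ 152 W/m²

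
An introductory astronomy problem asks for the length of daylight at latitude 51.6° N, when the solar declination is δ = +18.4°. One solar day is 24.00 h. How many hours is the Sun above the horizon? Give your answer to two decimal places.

15.31 h

cos H₀ = −tan φ · tan δ = −tan(+51.6°) × tan(+18.400°) = -0.4197, so H₀ = 2.0039 rad = 114.82°.
Daylight = 2H₀/(2π) × 24.00 h = (2.0039/π) × 24.00 = 15.31 h.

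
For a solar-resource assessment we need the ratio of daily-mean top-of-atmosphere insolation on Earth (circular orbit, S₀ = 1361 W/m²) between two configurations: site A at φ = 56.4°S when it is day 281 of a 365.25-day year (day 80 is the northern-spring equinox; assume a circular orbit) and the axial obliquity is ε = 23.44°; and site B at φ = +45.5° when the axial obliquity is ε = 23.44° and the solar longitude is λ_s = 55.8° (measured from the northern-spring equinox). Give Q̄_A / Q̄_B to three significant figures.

Q̄_A / Q̄_B ≈ 0.672

— Configuration A (φ=-56.4°):
Solar longitude: λ_s = 360° × (281 − 80)/365.25 = 198.111°.
sin δ = sin 23.44° × sin 198.111° = -0.12366, so δ = -7.103°.
cos H₀ = −tan(-56.4°) tan(-7.103°) = -0.1876, H₀ = 1.7595 rad.
Bracket: H₀ sin φ sin δ + cos φ cos δ sin H₀ = 1.7595×-0.83292×-0.12366 + 0.55339×0.99233×0.98225 = 0.181227 + 0.539398 = 0.720625.
Q̄ = (S₀/π) × [bracket] = (1361/π) × 0.720625 = 312.19 W/m².
— Configuration B (φ=+45.5°):
Solar declination: sin δ = sin ε · sin λ_s = sin 23.44° × sin 55.8° = 0.32900, so δ = +19.208°.
cos H₀ = −tan(+45.5°) tan(+19.208°) = -0.3545, H₀ = 1.9332 rad.
Bracket: H₀ sin φ sin δ + cos φ cos δ sin H₀ = 1.9332×0.71325×0.32900 + 0.70091×0.94433×0.93504 = 0.453643 + 0.618894 = 1.072537.
Q̄ = (S₀/π) × [bracket] = (1361/π) × 1.072537 = 464.64 W/m².
Ratio Q̄_A / Q̄_B = 312.19 / 464.64 = 0.6719.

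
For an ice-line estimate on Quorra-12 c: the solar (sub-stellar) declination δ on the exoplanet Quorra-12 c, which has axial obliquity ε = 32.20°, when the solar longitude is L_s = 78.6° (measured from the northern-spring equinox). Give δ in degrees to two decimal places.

δ = +31.49°

sin δ = sin ε · sin L_s = sin 32.20° × sin 78.6° = 0.522363.
δ = arcsin(0.522363) = +31.49°.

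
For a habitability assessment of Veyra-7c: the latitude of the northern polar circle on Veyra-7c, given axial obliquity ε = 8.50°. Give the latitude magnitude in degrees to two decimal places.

81.50°

The polar circle is the lowest latitude that experiences at least one full rotation of continuous daylight at the northern-summer solstice; it lies at |φ| = 90° − ε = 90° − 8.50° = 81.50°.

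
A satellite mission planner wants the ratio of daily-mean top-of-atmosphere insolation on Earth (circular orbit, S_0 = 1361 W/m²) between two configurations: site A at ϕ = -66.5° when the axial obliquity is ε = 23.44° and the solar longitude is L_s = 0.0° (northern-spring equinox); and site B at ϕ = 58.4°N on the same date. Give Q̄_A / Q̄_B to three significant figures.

— Configuration A (ϕ=-66.5°):
Solar declination: sin δ = sin ε · sin L_s = sin 23.44° × sin 0.0° = 0.00000, so δ = +0.000°.
cos h₀ = −tan(-66.5°) tan(+0.000°) = 0.0000, h₀ = 1.5708 rad.
Bracket: h₀ sin ϕ sin δ + cos ϕ cos δ sin h₀ = 1.5708×-0.91706×0.00000 + 0.39875×1.00000×1.00000 = -0.000000 + 0.398750 = 0.398750.
Q̄ = (S_0/π) × [bracket] = (1361/π) × 0.398750 = 172.75 W/m².
— Configuration B (ϕ=+58.4°):
cos h₀ = −tan(+58.4°) tan(+0.000°) = -0.0000, h₀ = 1.5708 rad.
Bracket: h₀ sin ϕ sin δ + cos ϕ cos δ sin h₀ = 1.5708×0.85173×0.00000 + 0.52399×1.00000×1.00000 = 0.000000 + 0.523990 = 0.523990.
Q̄ = (S_0/π) × [bracket] = (1361/π) × 0.523990 = 227.00 W/m².
Ratio Q̄_A / Q̄_B = 172.75 / 227.00 = 0.7610.

Q̄_A / Q̄_B ≈ 0.761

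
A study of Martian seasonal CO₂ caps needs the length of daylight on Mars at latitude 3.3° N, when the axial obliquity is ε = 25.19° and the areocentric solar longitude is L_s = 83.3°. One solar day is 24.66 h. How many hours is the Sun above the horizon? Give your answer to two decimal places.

sin δ = sin 25.19° × sin 83.3° = 0.42271, so δ = +25.006°.
cos h₀ = −tan ϕ · tan δ = −tan(+3.3°) × tan(+25.006°) = -0.0269, so h₀ = 1.5977 rad = 91.54°.
Daylight = 2h₀/(2π) × 24.66 h = (1.5977/π) × 24.66 = 12.54 h.

12.54 h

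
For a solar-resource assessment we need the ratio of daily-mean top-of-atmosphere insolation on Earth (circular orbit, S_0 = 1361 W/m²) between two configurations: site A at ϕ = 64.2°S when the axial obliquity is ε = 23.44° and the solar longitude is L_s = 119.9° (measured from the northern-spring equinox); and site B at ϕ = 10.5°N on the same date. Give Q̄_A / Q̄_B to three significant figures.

Q̄_A / Q̄_B ≈ 0.0448

— Configuration A (ϕ=-64.2°):
Solar declination: sin δ = sin ε · sin L_s = sin 23.44° × sin 119.9° = 0.34484, so δ = +20.172°.
cos h₀ = −tan(-64.2°) tan(+20.172°) = 0.7600, h₀ = 0.7076 rad.
Bracket: h₀ sin ϕ sin δ + cos ϕ cos δ sin h₀ = 0.7076×-0.90032×0.34484 + 0.43523×0.93866×0.64998 = -0.219686 + 0.265538 = 0.045852.
Q̄ = (S_0/π) × [bracket] = (1361/π) × 0.045852 = 19.864 W/m².
— Configuration B (ϕ=+10.5°):
cos h₀ = −tan(+10.5°) tan(+20.172°) = -0.0681, h₀ = 1.6389 rad.
Bracket: h₀ sin ϕ sin δ + cos ϕ cos δ sin h₀ = 1.6389×0.18224×0.34484 + 0.98325×0.93866×0.99768 = 0.102994 + 0.920796 = 1.023790.
Q̄ = (S_0/π) × [bracket] = (1361/π) × 1.023790 = 443.53 W/m².
Ratio Q̄_A / Q̄_B = 19.864 / 443.53 = 0.04479.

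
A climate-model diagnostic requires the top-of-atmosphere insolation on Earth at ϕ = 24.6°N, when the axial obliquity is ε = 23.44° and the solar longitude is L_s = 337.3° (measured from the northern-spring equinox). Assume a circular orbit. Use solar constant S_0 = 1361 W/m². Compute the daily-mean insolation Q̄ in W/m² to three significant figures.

Solar declination: sin δ = sin ε · sin L_s = sin 23.44° × sin 337.3° = -0.15351, so δ = -8.830°.
cos h₀ = −tan(+24.6°) tan(-8.830°) = 0.0711, h₀ = 1.4996 rad.
Bracket: h₀ sin ϕ sin δ + cos ϕ cos δ sin h₀ = 1.4996×0.41628×-0.15351 + 0.90924×0.98815×0.99747 = -0.095829 + 0.896192 = 0.800363.
Q̄ = (S_0/π) × [bracket] = (1361/π) × 0.800363 = 346.7 W/m².

Q̄ ≈ 347 W/m²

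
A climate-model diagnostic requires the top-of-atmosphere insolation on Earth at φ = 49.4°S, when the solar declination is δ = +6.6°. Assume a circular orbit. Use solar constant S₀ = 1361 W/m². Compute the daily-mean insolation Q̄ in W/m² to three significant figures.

Q̄ ≈ 223 W/m²

cos H₀ = −tan(-49.4°) tan(+6.600°) = 0.1350, H₀ = 1.4354 rad.
Bracket: H₀ sin φ sin δ + cos φ cos δ sin H₀ = 1.4354×-0.75927×0.11494 + 0.65077×0.99337×0.99085 = -0.125268 + 0.640540 = 0.515272.
Q̄ = (S₀/π) × [bracket] = (1361/π) × 0.515272 = 223.2 W/m².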